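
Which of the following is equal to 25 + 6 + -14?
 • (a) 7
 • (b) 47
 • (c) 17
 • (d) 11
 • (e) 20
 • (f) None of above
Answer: c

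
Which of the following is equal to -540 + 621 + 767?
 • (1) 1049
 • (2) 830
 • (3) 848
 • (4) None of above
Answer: 3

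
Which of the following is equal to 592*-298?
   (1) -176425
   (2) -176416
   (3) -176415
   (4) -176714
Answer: 2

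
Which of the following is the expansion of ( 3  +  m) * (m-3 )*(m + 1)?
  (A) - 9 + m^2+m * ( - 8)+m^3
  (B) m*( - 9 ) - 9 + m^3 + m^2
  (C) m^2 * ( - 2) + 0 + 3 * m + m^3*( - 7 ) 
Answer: B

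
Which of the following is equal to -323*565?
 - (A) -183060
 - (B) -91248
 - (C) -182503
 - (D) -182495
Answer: D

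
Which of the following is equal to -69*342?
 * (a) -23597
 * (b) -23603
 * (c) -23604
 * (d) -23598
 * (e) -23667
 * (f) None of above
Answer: d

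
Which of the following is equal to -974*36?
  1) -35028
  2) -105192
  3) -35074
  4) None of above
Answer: 4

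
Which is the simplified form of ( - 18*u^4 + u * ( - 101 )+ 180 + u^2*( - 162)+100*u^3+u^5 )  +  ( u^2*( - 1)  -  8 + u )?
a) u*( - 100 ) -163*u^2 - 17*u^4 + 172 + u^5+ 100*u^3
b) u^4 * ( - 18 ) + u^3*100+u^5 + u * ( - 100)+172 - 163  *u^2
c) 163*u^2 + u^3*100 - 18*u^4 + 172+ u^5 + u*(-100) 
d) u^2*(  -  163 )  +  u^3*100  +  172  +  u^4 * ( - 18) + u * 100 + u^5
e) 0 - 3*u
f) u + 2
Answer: b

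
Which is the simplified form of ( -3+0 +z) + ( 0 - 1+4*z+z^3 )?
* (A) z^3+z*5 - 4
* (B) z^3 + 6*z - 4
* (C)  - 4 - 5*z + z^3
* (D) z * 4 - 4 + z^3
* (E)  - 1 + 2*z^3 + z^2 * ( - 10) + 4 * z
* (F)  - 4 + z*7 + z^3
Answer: A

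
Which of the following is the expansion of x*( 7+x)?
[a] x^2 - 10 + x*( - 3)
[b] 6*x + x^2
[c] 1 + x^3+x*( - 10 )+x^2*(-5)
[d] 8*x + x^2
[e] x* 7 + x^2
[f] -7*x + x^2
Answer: e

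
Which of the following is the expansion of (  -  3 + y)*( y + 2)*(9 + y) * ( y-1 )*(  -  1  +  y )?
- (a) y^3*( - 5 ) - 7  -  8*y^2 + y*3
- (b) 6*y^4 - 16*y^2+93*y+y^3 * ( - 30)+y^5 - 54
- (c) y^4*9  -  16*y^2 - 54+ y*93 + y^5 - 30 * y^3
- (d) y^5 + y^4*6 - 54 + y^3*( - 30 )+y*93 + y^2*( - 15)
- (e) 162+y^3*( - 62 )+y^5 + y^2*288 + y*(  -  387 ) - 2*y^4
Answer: b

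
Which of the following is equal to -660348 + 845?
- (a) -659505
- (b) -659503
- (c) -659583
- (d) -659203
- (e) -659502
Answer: b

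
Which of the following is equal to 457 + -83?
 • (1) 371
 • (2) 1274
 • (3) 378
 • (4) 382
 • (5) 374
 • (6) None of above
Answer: 5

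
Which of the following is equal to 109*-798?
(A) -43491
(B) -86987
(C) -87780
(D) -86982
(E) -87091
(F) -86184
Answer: D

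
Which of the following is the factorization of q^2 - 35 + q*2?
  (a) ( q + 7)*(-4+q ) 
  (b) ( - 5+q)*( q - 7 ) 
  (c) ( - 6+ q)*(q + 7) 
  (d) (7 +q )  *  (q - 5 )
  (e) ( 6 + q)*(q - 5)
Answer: d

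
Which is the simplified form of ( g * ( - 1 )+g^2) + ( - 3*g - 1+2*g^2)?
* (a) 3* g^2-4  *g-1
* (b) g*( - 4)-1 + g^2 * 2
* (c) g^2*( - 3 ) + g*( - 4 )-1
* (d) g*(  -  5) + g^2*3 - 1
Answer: a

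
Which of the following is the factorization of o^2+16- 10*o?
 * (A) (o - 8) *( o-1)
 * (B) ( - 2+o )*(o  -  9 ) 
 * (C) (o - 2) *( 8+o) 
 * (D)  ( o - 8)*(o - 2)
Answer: D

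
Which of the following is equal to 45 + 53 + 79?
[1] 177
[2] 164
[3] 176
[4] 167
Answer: 1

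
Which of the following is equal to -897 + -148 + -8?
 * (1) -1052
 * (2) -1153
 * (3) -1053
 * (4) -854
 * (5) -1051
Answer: 3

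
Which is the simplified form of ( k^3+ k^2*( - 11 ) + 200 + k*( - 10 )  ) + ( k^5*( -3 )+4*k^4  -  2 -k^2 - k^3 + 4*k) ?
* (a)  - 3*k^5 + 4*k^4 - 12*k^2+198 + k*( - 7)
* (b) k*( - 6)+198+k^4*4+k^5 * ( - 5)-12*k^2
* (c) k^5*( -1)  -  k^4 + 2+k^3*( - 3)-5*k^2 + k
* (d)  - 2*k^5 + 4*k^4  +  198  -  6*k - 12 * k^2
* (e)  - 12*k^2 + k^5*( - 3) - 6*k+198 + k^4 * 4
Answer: e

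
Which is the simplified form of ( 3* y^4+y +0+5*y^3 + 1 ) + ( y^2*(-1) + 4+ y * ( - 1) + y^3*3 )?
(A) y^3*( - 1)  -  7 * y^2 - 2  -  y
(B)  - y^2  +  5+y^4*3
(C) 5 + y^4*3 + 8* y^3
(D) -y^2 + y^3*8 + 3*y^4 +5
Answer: D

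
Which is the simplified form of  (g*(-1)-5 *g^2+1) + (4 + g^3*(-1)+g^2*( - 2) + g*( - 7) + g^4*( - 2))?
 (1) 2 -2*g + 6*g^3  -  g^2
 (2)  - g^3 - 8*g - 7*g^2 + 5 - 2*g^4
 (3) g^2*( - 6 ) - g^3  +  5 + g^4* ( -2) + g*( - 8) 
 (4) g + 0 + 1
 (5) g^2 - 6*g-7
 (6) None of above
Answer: 2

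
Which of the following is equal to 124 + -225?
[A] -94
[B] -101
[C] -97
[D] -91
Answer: B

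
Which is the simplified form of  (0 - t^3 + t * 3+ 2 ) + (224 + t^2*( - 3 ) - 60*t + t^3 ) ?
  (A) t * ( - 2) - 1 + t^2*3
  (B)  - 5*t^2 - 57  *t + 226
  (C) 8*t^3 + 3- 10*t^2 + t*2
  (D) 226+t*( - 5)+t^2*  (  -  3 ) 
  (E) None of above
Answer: E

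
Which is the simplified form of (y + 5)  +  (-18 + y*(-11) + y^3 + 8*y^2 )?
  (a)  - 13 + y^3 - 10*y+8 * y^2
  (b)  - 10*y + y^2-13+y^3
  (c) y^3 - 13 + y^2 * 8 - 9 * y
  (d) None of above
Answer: a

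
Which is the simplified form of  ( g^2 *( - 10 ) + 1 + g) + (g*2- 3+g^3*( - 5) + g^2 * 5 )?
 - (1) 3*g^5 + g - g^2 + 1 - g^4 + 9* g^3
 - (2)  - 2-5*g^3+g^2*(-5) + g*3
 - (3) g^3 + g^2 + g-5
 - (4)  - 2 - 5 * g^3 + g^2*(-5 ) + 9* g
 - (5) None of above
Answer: 2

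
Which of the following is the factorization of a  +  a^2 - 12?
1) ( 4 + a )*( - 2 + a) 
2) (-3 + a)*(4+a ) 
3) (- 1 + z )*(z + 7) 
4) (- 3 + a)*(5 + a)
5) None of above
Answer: 2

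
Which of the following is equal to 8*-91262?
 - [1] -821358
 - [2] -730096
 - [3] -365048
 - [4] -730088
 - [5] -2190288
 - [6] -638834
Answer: 2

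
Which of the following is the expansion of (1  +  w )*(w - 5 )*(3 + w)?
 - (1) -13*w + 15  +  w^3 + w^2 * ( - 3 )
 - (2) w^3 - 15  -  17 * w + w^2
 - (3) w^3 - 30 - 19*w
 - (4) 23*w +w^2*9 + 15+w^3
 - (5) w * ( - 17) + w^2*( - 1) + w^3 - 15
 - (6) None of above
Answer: 5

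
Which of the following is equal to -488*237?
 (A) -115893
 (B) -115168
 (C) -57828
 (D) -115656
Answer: D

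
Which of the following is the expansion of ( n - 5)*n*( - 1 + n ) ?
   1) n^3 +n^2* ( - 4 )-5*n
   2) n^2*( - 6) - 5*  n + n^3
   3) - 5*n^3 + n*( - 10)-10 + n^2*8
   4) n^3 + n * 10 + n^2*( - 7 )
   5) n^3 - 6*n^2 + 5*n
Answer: 5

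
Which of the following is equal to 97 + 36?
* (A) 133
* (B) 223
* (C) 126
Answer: A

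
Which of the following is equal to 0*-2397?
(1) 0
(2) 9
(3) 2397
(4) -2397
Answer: 1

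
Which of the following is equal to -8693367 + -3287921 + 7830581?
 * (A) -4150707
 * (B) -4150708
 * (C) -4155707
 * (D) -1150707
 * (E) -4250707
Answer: A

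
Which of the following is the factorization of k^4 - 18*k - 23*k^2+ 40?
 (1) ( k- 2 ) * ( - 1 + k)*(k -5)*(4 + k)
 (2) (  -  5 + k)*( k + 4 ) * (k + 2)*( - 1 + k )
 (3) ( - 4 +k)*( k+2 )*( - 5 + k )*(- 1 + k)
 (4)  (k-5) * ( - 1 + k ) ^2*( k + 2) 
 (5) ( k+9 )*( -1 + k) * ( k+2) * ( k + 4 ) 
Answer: 2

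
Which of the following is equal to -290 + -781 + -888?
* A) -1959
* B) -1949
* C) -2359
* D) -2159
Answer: A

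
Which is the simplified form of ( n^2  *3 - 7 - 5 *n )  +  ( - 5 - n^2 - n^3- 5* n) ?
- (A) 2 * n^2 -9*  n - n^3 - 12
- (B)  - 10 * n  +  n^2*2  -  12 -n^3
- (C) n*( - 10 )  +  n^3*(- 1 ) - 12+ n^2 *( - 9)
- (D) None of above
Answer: B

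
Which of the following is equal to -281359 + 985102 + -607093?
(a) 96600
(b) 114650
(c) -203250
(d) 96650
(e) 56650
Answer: d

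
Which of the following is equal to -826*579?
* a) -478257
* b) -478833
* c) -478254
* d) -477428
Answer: c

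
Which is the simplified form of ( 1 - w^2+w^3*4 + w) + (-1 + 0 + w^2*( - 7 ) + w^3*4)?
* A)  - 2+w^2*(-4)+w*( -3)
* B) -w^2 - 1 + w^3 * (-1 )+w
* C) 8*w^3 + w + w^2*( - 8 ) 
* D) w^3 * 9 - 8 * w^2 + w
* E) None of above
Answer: C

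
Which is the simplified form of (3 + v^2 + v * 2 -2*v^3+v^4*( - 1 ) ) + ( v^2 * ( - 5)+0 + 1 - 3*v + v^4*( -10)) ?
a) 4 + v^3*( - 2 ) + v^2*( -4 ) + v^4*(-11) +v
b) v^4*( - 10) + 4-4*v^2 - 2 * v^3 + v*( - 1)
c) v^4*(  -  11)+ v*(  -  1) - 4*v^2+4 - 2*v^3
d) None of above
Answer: c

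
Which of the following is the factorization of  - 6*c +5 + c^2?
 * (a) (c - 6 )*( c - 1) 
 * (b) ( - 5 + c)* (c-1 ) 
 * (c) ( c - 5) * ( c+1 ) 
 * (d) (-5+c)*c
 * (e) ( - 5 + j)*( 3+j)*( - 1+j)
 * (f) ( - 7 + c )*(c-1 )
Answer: b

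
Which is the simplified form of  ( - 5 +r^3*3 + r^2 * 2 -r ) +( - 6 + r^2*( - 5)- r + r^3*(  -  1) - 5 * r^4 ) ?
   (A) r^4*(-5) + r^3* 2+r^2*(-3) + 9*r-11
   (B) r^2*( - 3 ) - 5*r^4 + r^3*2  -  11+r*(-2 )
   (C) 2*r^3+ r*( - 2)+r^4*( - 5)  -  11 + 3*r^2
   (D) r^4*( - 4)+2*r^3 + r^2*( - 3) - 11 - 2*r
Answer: B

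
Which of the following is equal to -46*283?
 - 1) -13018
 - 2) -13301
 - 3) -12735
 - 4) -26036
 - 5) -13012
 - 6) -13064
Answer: 1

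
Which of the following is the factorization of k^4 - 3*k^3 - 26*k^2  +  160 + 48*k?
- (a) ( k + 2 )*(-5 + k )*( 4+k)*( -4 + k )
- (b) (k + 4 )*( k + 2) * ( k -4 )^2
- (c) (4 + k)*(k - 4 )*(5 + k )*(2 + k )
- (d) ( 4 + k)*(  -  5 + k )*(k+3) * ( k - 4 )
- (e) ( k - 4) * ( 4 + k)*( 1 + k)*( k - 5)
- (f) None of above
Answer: a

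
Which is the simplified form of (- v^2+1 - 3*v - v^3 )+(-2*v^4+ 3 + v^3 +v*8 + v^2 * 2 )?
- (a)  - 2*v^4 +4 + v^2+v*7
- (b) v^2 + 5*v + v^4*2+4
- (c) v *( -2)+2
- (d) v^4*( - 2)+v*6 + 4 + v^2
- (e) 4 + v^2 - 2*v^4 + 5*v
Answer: e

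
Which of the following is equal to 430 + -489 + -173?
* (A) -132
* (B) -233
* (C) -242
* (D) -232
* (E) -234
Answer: D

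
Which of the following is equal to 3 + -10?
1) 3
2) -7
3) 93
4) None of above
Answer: 2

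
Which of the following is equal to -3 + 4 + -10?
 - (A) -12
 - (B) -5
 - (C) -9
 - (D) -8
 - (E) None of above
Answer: C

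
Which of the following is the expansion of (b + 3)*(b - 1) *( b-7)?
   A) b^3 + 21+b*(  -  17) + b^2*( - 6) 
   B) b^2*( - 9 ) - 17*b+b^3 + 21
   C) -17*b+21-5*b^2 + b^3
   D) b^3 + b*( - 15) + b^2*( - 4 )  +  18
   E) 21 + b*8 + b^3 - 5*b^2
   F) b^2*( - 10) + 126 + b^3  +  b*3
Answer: C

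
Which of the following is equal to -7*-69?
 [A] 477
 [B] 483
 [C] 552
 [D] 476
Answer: B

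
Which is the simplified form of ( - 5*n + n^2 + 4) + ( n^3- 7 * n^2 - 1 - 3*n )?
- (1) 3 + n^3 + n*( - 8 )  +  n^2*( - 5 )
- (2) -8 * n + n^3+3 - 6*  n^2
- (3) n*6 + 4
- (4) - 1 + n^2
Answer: 2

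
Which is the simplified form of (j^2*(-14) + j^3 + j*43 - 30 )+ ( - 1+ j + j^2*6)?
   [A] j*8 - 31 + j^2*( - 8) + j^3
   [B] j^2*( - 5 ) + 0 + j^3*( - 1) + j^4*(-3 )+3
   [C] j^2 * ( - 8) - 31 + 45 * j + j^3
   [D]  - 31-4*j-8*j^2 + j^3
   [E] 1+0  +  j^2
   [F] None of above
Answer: F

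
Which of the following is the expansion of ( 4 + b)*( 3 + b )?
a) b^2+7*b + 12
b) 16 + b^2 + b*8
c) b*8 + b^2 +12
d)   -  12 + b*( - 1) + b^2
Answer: a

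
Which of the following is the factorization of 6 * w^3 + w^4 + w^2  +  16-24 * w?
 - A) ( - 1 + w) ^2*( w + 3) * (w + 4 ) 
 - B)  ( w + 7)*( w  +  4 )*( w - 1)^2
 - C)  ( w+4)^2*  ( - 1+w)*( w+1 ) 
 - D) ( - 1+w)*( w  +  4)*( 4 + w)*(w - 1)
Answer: D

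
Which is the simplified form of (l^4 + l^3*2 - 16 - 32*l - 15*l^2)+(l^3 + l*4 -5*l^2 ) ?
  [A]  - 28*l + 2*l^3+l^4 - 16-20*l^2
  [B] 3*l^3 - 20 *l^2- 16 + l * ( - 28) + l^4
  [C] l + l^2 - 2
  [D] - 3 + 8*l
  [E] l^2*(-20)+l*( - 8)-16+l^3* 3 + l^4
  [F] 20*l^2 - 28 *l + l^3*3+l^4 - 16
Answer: B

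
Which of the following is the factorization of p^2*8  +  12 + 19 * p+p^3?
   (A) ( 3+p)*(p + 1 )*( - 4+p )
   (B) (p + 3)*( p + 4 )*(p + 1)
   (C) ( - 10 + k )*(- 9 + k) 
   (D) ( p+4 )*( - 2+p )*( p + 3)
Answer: B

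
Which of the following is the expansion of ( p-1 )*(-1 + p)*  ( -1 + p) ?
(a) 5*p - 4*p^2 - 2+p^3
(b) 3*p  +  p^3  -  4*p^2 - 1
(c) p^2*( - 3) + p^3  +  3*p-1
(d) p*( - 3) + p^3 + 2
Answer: c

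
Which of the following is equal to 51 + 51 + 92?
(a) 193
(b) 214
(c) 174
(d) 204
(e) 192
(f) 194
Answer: f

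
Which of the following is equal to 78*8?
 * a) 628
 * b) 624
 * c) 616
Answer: b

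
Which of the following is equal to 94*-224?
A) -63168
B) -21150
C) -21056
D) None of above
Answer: C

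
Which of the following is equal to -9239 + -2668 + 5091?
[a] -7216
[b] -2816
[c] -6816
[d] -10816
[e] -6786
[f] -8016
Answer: c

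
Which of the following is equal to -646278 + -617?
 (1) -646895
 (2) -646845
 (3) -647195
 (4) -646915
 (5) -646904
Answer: 1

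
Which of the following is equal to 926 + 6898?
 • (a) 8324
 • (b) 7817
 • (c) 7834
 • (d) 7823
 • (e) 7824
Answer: e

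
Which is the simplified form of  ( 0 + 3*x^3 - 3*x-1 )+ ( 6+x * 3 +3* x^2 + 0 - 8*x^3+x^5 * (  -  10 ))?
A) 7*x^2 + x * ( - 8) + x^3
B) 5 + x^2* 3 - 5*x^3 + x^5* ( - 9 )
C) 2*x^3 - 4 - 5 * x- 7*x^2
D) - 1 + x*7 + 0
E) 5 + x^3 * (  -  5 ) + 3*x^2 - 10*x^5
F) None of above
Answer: E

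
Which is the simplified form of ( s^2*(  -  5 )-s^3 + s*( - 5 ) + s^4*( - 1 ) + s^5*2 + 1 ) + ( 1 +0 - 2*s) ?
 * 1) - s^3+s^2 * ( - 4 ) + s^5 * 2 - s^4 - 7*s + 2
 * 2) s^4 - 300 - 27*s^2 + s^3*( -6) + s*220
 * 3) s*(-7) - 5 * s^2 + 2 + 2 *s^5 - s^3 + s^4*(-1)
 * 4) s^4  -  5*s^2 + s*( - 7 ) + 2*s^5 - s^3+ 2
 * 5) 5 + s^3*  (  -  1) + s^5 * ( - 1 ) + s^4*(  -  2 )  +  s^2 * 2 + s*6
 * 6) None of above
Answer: 3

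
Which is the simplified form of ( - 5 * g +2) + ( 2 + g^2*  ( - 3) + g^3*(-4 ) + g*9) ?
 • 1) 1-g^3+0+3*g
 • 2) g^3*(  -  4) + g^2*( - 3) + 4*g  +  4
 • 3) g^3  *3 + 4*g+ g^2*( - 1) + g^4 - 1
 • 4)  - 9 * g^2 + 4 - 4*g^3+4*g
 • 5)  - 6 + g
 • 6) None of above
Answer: 2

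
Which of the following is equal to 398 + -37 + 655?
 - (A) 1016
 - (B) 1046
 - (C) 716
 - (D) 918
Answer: A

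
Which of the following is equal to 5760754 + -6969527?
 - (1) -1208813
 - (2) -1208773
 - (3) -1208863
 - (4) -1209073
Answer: 2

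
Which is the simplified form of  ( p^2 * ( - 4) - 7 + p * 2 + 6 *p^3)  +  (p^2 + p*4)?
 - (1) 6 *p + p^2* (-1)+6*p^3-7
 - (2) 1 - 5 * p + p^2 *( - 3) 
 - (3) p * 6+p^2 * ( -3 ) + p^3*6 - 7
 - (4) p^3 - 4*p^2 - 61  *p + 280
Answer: 3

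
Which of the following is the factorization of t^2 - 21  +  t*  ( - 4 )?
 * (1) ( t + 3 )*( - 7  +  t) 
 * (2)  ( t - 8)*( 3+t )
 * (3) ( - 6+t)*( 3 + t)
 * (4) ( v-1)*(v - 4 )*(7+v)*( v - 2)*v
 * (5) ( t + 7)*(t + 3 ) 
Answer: 1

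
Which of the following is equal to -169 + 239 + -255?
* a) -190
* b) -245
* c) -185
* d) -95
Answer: c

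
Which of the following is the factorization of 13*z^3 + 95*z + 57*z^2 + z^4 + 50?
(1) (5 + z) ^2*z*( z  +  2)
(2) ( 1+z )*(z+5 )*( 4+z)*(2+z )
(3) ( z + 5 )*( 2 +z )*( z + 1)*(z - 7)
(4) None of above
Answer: 4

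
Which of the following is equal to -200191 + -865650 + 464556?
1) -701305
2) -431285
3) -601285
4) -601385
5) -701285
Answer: 3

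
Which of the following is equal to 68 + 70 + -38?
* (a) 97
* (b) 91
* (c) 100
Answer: c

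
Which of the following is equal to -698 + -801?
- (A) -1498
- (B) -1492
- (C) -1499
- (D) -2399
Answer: C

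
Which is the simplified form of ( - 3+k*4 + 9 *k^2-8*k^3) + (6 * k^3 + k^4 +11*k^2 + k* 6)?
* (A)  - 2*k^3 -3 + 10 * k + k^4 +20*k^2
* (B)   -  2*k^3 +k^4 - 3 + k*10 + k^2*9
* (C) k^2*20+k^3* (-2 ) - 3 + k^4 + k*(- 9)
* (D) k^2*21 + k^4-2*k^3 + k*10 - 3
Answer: A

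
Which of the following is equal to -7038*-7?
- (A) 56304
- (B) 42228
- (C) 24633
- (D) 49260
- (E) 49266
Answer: E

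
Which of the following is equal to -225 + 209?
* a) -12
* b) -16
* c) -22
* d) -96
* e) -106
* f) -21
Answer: b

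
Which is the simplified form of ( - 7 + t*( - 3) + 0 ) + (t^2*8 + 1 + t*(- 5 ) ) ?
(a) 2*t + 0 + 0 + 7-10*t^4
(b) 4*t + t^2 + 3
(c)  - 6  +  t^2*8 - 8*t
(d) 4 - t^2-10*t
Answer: c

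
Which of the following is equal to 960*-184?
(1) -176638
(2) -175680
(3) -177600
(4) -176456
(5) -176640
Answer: 5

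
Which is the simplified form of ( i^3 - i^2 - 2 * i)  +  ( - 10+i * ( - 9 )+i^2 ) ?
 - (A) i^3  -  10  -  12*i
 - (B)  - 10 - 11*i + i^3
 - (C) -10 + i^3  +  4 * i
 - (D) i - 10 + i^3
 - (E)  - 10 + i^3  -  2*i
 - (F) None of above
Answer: B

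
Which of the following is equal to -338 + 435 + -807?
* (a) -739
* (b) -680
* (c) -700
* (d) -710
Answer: d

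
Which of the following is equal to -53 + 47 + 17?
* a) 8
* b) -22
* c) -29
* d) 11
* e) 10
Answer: d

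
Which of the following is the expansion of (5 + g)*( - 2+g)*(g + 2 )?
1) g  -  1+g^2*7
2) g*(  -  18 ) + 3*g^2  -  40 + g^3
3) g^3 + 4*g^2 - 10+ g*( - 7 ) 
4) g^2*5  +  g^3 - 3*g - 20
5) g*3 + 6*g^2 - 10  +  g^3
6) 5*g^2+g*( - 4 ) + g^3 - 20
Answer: 6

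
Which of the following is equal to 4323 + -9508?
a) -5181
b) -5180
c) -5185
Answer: c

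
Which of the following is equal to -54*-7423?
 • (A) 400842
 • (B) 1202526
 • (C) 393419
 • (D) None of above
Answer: A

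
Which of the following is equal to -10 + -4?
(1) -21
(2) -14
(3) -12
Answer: 2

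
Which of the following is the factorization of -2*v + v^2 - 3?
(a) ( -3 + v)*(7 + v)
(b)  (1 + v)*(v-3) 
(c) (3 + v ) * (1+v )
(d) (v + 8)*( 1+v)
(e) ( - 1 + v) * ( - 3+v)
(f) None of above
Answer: b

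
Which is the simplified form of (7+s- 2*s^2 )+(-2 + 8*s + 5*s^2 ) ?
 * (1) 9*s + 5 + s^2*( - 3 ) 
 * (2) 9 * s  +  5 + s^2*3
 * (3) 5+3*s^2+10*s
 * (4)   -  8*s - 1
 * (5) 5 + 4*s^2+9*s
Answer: 2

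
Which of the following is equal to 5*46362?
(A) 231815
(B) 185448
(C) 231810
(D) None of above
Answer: C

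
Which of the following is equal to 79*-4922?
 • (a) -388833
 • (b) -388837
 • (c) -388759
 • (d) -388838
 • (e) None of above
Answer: d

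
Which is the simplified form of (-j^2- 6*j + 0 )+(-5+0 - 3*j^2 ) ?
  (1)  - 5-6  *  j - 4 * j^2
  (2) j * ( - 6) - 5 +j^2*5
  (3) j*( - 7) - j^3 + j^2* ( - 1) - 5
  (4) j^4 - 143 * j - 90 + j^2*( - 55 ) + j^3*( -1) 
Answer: 1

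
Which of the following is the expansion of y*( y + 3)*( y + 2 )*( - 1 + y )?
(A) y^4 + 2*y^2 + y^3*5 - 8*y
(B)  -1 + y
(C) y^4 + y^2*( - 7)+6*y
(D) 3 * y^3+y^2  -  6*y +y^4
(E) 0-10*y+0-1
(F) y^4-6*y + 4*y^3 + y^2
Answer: F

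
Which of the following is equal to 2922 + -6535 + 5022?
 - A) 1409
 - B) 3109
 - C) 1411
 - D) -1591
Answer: A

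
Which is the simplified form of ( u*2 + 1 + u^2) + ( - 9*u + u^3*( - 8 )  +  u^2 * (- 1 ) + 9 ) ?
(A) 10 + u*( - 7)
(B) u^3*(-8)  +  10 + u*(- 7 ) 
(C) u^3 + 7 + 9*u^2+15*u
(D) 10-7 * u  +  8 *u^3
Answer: B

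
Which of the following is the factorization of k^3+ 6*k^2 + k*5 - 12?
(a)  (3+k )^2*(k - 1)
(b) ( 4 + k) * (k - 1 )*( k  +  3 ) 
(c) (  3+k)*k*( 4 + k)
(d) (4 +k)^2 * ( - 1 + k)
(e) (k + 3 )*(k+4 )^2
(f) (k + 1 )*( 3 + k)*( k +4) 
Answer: b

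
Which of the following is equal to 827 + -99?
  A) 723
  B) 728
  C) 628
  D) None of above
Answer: B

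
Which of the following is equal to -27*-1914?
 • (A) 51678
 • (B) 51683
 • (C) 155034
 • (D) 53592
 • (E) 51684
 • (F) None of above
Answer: A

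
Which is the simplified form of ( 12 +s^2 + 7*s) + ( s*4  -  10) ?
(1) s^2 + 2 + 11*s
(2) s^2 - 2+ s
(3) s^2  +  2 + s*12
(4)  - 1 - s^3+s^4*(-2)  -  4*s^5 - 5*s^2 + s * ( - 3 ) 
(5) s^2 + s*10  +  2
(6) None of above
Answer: 1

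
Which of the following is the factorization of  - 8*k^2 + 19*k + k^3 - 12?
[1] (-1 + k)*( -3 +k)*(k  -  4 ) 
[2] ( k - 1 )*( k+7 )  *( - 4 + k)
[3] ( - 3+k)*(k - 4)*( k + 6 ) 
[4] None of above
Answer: 1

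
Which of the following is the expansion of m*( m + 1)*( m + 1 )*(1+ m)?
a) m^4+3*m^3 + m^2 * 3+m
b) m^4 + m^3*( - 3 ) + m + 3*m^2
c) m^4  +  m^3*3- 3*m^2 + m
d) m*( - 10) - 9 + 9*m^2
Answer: a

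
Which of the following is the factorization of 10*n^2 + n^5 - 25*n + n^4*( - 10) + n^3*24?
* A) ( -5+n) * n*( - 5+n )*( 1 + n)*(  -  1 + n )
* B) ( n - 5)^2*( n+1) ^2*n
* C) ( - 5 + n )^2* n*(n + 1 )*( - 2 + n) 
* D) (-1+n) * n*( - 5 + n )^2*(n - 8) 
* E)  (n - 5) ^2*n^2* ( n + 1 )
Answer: A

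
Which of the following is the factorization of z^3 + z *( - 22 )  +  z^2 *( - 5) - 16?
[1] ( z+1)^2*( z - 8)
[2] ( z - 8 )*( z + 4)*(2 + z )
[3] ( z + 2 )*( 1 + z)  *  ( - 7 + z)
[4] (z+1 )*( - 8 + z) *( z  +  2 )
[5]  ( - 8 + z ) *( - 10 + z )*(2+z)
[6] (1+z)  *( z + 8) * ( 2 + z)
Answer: 4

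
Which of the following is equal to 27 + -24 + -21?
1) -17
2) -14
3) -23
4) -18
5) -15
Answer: 4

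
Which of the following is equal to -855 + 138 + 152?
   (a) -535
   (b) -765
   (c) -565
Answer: c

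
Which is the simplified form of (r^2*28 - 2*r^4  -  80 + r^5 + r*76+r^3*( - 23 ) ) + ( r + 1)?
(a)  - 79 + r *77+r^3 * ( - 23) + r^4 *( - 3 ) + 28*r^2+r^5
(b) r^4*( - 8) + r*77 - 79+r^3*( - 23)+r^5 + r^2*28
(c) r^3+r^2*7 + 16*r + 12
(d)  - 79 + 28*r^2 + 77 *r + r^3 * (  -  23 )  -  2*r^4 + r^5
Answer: d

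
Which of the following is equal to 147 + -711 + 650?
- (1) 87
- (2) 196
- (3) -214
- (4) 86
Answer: 4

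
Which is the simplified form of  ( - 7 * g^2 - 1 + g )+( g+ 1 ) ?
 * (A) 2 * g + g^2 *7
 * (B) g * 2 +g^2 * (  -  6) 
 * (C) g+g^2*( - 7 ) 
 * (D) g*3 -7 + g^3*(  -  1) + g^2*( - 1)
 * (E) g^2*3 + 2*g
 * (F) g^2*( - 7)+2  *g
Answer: F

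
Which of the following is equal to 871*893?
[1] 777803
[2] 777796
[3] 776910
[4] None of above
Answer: 1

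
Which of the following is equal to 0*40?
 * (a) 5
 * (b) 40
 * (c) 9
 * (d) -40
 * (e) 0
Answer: e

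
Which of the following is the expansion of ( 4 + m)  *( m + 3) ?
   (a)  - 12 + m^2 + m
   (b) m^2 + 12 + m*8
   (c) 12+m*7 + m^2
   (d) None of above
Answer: c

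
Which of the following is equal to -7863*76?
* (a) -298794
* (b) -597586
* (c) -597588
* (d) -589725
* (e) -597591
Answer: c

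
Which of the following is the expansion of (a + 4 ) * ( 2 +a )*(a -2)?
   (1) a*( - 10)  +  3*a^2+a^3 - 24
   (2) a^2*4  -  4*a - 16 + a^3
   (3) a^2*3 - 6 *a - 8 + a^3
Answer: 2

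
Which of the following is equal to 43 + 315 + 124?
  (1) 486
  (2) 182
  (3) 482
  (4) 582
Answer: 3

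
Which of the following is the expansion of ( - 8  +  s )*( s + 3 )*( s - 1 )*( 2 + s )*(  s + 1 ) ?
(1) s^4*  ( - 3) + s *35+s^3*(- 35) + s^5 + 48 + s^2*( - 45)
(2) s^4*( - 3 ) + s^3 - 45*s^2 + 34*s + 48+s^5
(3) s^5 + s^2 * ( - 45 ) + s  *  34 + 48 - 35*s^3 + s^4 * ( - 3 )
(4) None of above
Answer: 3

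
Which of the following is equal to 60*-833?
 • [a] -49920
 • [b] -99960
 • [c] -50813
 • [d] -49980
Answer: d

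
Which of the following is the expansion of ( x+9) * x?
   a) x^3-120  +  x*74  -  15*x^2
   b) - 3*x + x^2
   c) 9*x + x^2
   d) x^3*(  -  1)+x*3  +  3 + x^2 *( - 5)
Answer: c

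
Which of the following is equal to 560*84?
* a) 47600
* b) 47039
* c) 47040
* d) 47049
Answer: c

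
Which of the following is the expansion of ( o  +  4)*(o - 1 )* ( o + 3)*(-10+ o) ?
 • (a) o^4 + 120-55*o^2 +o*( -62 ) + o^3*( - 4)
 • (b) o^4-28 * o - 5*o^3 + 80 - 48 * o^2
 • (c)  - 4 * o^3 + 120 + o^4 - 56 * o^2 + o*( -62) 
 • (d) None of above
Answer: a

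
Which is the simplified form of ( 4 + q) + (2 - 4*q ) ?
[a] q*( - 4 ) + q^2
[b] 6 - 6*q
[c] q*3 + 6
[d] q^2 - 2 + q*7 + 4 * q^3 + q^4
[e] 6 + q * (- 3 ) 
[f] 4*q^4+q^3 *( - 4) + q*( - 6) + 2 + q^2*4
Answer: e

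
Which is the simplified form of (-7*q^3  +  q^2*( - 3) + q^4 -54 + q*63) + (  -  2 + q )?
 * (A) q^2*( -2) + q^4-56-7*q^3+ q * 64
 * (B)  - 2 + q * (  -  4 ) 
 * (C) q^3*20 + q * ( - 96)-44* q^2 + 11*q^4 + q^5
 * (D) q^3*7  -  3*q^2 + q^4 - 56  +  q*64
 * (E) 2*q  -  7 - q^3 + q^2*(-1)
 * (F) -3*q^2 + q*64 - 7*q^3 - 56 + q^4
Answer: F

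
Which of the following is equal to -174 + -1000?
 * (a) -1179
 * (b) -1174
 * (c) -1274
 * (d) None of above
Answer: b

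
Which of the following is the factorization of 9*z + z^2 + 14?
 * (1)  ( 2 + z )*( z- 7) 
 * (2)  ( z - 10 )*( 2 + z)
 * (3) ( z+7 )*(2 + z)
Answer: 3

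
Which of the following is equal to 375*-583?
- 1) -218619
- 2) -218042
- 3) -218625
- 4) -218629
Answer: 3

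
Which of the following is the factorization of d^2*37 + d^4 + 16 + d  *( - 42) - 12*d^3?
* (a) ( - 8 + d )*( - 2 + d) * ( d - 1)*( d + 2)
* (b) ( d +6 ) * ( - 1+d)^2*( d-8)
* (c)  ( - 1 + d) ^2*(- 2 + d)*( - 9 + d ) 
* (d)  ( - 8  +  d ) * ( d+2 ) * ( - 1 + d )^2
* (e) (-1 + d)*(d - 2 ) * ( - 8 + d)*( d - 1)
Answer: e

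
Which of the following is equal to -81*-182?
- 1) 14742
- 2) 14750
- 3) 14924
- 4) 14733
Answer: 1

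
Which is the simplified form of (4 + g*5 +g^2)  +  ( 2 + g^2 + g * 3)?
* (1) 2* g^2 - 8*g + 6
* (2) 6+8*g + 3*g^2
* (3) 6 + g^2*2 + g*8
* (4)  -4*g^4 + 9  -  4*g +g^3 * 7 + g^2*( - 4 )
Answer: 3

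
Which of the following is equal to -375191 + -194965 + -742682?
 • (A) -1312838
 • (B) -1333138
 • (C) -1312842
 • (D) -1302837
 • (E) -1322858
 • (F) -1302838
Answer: A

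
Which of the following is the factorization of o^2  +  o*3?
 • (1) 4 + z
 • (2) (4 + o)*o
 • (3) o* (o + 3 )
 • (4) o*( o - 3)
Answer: 3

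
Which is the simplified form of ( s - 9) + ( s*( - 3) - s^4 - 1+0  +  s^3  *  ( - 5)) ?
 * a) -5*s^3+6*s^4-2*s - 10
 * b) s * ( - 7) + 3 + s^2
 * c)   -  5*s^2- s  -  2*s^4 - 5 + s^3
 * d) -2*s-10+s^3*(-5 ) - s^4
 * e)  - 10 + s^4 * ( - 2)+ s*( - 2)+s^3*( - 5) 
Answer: d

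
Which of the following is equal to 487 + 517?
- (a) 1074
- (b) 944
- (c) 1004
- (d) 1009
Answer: c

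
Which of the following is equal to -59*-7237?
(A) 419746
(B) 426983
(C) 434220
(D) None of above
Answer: B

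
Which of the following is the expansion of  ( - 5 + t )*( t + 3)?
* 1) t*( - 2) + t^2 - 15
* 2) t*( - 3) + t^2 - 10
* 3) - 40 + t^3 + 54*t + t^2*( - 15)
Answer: 1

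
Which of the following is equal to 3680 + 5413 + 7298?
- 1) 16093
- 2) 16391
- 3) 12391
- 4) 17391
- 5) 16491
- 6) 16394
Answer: 2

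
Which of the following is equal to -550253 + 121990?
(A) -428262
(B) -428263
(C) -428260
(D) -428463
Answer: B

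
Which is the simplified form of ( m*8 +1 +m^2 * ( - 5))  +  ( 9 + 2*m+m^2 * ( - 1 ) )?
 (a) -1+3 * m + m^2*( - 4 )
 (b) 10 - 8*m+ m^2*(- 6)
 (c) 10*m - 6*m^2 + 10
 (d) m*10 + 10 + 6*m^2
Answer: c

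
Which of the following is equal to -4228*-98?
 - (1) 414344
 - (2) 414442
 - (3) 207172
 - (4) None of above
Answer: 1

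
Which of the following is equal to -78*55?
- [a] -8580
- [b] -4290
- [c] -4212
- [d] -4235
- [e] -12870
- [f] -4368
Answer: b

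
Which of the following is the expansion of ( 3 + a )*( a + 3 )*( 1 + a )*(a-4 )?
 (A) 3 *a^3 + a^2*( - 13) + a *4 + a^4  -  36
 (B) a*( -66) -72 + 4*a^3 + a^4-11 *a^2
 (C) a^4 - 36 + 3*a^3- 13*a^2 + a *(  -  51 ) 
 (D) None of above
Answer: C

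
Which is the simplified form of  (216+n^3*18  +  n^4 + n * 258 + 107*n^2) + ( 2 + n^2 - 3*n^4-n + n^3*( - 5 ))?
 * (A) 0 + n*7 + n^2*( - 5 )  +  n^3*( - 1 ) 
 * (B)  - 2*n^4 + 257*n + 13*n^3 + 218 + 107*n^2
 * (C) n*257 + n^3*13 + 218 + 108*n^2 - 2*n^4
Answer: C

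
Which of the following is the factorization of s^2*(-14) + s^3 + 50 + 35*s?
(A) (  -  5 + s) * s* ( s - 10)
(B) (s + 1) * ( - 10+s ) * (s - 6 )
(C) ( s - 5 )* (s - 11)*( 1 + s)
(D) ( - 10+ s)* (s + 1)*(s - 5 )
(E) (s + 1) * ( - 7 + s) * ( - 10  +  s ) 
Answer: D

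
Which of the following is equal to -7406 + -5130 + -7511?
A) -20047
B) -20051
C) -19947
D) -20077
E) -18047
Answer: A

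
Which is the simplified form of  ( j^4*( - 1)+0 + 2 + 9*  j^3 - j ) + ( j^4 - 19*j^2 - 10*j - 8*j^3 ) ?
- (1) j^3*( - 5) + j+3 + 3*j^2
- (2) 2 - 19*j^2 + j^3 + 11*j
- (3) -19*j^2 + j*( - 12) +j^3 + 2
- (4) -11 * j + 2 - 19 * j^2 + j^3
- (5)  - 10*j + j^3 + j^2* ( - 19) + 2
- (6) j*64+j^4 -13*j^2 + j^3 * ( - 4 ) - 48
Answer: 4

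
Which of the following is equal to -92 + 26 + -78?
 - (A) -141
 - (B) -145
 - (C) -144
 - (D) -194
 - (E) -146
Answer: C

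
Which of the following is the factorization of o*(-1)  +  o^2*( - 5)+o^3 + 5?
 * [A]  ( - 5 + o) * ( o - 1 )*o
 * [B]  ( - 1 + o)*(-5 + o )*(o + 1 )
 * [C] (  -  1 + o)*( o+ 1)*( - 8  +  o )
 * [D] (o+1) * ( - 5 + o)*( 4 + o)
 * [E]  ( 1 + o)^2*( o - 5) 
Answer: B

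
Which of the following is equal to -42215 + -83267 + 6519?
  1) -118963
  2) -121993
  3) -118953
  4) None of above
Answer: 1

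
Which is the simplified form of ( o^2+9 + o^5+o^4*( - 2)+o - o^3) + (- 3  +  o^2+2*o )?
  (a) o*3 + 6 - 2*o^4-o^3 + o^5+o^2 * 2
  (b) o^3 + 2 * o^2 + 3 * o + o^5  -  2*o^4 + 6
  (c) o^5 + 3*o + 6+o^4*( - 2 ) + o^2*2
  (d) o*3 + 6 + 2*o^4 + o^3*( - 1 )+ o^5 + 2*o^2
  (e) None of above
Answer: a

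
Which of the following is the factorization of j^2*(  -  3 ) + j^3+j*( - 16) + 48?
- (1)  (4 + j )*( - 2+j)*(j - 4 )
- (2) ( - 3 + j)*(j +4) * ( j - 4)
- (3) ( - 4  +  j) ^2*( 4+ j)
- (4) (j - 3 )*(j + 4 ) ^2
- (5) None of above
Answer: 2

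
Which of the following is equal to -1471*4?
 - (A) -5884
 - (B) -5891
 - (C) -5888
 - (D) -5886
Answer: A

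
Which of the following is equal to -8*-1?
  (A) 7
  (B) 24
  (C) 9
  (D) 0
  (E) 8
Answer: E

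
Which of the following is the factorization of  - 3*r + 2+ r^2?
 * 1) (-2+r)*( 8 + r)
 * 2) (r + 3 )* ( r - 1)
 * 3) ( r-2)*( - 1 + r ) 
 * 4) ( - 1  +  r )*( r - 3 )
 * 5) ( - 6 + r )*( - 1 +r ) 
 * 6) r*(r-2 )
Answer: 3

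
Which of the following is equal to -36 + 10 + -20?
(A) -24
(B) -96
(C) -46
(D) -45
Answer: C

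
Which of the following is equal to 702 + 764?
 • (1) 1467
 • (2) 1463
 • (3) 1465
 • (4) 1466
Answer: 4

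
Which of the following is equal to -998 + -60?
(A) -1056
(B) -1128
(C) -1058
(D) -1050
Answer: C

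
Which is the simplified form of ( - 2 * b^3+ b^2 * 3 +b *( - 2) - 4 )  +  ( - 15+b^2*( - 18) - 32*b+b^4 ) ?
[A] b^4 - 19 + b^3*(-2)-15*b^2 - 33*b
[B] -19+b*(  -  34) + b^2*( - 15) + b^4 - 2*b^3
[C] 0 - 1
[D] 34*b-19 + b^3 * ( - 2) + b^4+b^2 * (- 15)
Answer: B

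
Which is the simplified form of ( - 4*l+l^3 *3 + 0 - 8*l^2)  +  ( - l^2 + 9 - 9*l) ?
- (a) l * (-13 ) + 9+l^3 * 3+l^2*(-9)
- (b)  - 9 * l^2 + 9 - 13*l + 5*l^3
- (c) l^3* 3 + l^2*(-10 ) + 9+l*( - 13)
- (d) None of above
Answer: a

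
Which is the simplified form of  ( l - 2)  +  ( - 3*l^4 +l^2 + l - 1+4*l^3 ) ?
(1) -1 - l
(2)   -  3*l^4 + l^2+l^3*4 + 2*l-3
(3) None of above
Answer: 2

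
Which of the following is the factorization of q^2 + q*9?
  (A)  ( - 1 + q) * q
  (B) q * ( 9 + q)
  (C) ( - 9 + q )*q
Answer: B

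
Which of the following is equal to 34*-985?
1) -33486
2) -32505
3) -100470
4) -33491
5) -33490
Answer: 5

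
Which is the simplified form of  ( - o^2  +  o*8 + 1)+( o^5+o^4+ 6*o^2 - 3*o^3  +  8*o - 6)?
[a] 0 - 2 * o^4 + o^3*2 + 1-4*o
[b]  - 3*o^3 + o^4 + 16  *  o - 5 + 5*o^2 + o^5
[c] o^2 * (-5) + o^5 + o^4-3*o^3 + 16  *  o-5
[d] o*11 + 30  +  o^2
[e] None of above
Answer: b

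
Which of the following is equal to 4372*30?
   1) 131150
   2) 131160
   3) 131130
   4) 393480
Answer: 2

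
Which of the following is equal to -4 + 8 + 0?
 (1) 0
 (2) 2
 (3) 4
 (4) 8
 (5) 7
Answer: 3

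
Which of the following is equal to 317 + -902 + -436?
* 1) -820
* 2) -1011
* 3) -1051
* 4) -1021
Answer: 4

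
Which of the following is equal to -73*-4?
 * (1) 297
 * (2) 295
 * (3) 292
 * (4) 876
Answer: 3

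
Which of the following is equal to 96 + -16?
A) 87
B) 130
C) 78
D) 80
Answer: D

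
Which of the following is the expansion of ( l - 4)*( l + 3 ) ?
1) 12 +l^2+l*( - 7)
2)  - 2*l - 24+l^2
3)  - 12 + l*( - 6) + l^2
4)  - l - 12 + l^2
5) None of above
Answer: 4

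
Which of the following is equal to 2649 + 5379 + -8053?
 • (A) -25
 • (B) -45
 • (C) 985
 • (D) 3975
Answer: A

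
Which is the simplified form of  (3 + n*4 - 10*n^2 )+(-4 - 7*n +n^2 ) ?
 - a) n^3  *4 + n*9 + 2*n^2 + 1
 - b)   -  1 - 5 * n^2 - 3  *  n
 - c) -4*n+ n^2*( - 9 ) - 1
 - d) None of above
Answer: d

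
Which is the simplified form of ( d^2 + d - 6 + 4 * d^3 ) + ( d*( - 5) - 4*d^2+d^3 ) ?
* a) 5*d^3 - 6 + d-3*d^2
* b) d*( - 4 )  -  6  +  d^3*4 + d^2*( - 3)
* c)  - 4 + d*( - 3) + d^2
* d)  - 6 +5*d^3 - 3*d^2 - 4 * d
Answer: d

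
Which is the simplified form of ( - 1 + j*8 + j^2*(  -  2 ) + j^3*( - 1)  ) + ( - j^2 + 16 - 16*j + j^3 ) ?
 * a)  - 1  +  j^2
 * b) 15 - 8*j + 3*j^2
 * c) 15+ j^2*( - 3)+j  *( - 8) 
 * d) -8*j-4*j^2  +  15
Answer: c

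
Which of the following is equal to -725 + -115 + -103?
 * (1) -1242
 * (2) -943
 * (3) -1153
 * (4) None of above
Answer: 2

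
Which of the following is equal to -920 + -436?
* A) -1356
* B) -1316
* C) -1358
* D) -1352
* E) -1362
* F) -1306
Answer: A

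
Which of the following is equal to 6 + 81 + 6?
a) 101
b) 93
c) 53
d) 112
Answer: b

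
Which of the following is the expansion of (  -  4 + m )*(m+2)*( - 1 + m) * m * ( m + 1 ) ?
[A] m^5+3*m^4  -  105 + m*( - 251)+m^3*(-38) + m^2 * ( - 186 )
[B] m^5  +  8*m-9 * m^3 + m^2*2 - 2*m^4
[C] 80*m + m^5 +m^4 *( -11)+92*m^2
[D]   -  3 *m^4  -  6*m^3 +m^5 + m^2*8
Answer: B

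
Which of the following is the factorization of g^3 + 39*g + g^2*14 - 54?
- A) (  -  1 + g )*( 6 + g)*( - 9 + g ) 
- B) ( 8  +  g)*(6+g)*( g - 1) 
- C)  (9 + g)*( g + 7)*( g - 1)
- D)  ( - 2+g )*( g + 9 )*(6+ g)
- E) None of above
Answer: E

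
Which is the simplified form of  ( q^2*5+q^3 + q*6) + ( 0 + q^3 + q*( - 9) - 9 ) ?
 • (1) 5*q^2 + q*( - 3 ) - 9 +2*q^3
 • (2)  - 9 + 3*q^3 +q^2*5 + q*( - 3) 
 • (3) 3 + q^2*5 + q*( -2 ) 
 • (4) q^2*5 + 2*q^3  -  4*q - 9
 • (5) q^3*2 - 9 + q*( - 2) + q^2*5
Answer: 1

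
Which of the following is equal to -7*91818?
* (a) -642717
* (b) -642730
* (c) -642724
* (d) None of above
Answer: d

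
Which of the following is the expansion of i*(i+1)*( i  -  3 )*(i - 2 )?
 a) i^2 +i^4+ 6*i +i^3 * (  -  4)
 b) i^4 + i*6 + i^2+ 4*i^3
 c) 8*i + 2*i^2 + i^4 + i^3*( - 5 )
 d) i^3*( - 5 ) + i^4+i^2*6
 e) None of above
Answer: a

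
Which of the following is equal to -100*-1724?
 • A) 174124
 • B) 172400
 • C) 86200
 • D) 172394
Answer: B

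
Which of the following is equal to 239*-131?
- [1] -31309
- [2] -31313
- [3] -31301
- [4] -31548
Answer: 1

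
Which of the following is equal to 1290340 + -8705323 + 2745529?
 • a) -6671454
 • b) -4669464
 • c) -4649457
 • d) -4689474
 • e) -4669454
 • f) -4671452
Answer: e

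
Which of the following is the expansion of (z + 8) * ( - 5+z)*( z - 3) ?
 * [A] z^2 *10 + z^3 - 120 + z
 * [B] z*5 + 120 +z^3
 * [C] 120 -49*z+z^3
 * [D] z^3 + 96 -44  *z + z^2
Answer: C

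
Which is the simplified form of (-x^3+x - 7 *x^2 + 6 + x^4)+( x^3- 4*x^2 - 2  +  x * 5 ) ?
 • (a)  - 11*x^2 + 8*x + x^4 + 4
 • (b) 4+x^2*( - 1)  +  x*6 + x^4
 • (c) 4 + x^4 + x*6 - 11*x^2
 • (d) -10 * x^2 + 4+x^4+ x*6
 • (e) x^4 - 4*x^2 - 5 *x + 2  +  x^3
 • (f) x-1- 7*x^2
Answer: c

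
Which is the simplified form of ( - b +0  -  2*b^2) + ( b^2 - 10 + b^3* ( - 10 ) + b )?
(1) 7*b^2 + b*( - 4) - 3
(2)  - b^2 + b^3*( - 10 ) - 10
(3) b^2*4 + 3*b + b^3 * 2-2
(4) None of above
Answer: 2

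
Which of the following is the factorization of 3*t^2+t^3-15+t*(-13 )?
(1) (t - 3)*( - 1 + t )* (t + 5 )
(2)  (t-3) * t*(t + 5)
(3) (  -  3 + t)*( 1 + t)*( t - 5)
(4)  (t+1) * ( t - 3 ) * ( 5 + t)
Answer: 4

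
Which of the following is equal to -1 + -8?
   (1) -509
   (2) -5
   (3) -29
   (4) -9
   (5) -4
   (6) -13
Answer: 4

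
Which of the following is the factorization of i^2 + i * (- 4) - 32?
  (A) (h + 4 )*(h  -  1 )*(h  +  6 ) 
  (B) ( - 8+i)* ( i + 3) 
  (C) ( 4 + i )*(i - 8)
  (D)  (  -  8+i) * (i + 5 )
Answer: C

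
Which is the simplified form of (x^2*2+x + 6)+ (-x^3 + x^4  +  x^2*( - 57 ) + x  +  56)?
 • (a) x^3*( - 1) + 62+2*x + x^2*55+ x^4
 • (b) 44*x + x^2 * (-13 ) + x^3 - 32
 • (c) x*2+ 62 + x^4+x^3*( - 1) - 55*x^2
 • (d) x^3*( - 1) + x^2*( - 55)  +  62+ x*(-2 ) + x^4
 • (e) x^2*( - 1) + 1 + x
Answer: c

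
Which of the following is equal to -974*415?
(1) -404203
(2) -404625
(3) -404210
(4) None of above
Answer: 3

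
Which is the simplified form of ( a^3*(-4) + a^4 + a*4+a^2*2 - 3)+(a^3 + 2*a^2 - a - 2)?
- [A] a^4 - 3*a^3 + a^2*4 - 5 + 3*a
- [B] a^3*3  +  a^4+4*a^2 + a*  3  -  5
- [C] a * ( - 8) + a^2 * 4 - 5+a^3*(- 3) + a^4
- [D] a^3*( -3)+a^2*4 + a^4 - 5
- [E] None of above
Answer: A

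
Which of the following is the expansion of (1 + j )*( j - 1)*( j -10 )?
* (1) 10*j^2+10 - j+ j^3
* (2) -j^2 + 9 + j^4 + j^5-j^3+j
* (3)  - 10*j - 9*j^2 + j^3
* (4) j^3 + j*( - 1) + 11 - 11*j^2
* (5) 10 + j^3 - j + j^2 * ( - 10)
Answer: 5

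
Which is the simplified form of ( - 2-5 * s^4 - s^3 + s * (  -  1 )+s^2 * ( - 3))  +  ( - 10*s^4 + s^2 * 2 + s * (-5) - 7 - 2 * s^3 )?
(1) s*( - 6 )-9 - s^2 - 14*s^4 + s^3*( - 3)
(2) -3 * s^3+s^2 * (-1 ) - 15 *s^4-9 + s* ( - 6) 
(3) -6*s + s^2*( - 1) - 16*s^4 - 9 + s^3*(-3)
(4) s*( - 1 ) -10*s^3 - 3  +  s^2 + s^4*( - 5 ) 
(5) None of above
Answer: 2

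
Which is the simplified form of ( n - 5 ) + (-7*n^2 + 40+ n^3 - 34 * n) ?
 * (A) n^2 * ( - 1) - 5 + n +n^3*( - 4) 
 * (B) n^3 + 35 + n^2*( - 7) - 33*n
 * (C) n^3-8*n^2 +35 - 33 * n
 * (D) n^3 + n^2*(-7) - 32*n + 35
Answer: B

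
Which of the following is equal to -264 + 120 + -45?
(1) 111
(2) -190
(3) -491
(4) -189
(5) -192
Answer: 4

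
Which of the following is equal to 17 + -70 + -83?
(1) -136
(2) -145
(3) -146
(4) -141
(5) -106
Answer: 1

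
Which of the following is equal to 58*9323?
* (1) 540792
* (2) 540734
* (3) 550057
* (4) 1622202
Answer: 2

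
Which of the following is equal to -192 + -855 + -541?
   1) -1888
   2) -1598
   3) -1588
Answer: 3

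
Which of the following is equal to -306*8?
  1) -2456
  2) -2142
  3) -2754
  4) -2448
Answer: 4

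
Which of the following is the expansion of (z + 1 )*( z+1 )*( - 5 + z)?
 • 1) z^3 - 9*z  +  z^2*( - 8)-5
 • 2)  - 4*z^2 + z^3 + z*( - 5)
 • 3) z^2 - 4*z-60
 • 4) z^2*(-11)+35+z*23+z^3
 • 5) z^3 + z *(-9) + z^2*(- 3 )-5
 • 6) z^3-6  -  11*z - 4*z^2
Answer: 5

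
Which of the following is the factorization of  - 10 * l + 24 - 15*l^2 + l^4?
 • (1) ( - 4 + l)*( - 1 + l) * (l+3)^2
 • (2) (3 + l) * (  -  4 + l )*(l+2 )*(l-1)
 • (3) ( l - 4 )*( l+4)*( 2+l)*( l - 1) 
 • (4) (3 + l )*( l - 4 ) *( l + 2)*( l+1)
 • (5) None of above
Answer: 2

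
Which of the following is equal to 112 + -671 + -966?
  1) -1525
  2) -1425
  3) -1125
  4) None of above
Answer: 1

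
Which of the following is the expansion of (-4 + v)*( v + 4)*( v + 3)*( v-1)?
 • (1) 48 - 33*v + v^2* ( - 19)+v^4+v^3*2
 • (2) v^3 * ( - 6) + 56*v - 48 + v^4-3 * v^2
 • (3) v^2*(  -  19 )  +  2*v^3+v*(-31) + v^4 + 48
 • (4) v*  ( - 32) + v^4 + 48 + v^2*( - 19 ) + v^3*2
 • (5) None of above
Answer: 4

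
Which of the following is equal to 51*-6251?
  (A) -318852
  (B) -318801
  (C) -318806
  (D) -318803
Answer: B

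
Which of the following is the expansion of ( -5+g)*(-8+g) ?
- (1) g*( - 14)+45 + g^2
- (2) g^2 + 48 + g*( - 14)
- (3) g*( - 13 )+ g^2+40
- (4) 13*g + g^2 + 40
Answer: 3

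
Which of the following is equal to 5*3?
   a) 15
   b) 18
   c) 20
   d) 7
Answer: a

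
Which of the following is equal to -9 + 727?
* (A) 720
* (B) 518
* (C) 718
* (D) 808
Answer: C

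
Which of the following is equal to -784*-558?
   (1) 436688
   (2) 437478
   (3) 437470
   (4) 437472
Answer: 4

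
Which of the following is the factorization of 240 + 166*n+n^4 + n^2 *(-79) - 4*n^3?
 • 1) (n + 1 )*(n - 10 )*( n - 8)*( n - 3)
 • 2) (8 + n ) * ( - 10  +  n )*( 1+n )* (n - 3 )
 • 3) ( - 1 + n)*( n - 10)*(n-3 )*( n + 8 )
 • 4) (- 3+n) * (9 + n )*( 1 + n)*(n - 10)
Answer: 2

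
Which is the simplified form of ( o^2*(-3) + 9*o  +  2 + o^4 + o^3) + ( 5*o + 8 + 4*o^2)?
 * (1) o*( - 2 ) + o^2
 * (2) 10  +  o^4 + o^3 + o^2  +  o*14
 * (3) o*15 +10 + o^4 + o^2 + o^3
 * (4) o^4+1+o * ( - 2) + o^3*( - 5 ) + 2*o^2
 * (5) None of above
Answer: 2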